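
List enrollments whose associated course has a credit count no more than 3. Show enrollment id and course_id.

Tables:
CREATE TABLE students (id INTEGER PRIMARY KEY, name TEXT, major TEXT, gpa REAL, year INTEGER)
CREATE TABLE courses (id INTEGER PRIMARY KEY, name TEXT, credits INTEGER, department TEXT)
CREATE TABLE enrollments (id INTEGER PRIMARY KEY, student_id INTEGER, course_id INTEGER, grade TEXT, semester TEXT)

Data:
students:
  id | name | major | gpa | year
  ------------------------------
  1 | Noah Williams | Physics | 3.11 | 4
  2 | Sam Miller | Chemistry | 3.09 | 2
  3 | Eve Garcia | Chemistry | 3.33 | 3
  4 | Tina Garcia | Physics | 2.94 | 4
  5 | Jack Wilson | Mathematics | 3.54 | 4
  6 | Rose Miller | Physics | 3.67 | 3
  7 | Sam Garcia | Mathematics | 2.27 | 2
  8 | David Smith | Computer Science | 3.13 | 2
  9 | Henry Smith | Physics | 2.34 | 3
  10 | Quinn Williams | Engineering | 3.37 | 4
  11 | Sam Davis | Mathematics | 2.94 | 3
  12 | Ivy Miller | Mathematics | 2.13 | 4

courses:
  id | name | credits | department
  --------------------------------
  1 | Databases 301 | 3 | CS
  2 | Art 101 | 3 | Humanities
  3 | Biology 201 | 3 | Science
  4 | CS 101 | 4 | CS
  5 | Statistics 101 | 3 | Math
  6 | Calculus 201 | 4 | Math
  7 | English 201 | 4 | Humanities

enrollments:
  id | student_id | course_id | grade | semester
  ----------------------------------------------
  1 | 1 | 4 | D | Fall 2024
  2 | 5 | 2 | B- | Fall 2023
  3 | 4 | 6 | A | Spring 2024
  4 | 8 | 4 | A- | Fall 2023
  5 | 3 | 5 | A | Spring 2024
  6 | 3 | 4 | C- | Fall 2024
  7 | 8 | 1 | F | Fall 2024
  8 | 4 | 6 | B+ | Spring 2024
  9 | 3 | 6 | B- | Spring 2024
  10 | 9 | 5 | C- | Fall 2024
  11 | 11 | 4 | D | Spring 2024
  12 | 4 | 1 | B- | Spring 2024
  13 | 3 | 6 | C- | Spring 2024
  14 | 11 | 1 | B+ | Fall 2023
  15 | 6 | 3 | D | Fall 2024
SELECT id, course_id FROM enrollments WHERE course_id IN (SELECT id FROM courses WHERE credits <= 3)

Execution result:
id | course_id
2 | 2
5 | 5
7 | 1
10 | 5
12 | 1
14 | 1
15 | 3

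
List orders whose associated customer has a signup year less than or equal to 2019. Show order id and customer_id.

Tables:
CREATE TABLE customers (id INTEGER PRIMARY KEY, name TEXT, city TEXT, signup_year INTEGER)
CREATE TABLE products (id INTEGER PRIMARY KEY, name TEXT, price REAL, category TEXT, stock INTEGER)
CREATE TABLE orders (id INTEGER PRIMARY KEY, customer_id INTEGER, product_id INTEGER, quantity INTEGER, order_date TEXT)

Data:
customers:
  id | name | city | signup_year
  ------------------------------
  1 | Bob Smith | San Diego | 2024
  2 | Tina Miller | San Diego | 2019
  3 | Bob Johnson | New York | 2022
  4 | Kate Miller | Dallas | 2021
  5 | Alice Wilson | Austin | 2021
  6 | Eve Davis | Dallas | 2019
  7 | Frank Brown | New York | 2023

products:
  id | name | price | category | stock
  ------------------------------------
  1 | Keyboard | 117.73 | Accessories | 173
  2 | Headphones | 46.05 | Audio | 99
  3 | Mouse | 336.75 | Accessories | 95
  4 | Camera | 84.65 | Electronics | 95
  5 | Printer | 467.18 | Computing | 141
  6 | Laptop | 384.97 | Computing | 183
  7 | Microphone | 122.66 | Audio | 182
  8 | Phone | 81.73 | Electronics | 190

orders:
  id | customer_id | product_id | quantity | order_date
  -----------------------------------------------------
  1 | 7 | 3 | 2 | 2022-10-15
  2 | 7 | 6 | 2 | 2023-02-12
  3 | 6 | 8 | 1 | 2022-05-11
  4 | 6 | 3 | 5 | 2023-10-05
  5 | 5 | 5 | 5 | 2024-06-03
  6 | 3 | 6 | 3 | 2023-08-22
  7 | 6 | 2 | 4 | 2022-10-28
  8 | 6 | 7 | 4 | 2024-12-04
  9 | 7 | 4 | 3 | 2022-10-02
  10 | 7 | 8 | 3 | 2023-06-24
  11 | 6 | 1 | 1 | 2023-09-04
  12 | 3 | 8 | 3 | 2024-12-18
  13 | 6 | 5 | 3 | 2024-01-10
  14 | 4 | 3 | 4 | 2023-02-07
SELECT id, customer_id FROM orders WHERE customer_id IN (SELECT id FROM customers WHERE signup_year <= 2019)

Execution result:
id | customer_id
3 | 6
4 | 6
7 | 6
8 | 6
11 | 6
13 | 6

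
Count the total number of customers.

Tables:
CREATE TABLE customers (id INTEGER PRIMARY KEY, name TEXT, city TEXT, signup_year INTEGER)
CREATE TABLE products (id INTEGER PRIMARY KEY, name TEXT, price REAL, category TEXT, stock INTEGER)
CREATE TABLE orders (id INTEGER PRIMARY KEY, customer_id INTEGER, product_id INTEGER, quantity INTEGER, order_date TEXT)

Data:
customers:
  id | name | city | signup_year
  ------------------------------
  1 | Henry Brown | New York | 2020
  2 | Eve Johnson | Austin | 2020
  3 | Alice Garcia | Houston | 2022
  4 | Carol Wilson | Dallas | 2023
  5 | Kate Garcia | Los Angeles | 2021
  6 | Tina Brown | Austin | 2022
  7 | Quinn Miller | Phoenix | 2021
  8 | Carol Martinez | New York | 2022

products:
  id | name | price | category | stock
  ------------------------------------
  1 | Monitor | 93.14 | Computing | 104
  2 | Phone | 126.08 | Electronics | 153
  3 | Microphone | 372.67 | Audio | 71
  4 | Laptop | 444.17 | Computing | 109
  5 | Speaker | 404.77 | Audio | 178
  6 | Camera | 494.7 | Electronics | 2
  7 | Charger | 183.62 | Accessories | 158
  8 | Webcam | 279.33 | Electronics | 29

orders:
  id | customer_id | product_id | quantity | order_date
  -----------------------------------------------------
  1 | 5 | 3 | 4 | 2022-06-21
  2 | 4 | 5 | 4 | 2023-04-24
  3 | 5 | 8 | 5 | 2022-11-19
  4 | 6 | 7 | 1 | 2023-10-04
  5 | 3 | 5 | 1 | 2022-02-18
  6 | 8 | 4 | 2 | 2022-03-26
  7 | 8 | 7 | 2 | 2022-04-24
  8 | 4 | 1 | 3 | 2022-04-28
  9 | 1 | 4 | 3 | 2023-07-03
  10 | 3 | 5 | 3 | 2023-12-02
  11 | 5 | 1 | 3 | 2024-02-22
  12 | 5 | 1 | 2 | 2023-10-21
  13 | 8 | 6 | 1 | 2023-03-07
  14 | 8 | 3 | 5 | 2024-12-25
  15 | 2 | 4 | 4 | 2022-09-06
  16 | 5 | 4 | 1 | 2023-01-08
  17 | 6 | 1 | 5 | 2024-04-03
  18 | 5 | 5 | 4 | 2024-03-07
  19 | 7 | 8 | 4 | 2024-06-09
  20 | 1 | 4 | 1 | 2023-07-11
SELECT COUNT(*) FROM customers

Execution result:
8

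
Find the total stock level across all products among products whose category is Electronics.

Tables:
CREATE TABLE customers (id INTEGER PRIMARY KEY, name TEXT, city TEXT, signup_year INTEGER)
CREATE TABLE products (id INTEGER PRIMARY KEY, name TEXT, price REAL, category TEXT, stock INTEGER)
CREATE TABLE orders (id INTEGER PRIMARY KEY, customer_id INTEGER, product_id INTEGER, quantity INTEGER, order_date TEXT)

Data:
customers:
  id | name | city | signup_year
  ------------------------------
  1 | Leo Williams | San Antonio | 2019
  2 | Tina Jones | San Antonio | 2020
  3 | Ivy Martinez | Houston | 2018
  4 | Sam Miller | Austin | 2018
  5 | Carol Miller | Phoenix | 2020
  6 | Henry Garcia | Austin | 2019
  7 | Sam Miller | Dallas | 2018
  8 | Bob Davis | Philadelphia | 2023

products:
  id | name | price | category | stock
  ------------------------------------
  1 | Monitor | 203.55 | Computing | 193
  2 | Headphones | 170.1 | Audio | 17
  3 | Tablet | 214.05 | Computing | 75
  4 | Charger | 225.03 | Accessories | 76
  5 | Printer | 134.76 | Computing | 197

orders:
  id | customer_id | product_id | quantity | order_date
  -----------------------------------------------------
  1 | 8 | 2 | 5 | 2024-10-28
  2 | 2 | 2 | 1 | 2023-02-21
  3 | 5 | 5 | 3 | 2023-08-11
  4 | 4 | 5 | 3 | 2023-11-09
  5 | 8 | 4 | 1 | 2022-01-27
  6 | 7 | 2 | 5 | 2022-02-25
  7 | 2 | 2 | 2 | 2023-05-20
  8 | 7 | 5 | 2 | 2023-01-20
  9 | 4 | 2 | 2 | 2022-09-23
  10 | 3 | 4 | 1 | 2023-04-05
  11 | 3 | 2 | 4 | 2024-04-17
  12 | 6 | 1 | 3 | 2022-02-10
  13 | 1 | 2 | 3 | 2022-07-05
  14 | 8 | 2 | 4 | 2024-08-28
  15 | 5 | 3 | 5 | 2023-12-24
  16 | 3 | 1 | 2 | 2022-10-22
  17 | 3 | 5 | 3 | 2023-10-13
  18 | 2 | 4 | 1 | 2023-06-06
SELECT SUM(stock) FROM products WHERE category = 'Electronics'

Execution result:
NULL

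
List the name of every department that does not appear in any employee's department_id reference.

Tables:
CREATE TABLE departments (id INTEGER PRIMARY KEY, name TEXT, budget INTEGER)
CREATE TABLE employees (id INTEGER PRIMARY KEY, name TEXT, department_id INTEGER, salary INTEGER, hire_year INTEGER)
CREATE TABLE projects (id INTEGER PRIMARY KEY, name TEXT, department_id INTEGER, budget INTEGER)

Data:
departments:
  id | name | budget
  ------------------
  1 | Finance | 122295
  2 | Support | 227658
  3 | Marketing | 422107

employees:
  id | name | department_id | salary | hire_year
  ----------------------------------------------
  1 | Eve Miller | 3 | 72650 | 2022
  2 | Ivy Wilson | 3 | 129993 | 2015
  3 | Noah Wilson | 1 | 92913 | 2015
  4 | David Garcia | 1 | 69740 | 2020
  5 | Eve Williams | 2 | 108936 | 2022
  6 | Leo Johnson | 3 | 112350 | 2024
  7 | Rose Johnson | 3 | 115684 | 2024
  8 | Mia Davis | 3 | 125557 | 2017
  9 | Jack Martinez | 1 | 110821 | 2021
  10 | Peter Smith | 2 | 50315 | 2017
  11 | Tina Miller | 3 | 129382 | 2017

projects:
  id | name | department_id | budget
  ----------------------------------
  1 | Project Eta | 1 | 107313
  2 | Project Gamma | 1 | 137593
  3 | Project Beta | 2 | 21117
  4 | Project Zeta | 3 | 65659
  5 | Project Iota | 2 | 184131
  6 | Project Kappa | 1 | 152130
SELECT p.name FROM departments p LEFT JOIN employees c ON c.department_id = p.id WHERE c.id IS NULL

Execution result:
(no rows)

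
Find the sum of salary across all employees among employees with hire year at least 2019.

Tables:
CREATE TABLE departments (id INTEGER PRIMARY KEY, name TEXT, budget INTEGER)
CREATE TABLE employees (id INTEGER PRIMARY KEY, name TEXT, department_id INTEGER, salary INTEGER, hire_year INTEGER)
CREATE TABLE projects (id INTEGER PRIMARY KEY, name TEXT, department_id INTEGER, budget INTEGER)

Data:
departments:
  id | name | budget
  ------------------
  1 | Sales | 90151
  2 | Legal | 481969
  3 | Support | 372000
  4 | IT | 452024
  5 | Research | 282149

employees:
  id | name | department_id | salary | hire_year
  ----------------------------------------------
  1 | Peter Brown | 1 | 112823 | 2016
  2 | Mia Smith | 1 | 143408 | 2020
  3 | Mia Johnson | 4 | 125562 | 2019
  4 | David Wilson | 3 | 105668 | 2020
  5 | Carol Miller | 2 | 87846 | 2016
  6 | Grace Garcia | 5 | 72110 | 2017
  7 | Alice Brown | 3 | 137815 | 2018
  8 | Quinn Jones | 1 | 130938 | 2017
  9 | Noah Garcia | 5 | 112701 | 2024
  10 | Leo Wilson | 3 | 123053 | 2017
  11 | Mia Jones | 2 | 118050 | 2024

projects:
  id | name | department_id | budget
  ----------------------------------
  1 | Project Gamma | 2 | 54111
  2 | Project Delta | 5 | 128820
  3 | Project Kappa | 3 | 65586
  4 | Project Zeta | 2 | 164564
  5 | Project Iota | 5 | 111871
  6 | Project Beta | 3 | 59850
SELECT SUM(salary) FROM employees WHERE hire_year >= 2019

Execution result:
605389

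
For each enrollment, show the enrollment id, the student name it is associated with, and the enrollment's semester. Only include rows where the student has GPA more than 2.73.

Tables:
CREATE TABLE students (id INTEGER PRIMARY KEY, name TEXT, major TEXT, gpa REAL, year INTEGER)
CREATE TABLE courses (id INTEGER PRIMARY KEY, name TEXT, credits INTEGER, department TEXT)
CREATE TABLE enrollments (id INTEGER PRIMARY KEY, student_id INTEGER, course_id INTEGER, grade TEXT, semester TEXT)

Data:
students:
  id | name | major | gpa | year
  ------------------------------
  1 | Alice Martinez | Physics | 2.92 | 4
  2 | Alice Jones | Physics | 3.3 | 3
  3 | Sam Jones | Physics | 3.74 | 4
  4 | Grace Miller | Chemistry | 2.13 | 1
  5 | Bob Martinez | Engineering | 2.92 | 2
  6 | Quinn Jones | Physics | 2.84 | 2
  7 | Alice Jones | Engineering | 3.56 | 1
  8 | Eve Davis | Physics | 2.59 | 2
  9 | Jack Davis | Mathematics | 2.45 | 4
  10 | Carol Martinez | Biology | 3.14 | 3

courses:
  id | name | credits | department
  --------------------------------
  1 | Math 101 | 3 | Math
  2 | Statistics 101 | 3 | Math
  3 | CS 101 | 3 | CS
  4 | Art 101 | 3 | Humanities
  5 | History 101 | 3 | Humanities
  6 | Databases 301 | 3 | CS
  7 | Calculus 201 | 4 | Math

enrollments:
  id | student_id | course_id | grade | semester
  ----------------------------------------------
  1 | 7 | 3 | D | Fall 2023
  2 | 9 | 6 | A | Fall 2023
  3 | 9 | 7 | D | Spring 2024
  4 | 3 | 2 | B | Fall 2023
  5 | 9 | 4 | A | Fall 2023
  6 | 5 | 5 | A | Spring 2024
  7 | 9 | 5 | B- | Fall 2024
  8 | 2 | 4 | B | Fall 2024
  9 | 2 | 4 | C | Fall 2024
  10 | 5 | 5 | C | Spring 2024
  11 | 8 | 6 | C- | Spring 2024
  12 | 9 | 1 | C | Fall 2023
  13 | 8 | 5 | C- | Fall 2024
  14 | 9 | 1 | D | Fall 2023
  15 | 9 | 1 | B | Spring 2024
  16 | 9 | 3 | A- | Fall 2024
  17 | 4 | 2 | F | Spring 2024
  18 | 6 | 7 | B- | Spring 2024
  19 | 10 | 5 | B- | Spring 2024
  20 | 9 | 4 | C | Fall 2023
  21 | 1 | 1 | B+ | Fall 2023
SELECT c.id, p.name AS student, c.semester FROM enrollments c JOIN students p ON c.student_id = p.id WHERE p.gpa > 2.73

Execution result:
id | student | semester
1 | Alice Jones | Fall 2023
4 | Sam Jones | Fall 2023
6 | Bob Martinez | Spring 2024
8 | Alice Jones | Fall 2024
9 | Alice Jones | Fall 2024
10 | Bob Martinez | Spring 2024
18 | Quinn Jones | Spring 2024
19 | Carol Martinez | Spring 2024
21 | Alice Martinez | Fall 2023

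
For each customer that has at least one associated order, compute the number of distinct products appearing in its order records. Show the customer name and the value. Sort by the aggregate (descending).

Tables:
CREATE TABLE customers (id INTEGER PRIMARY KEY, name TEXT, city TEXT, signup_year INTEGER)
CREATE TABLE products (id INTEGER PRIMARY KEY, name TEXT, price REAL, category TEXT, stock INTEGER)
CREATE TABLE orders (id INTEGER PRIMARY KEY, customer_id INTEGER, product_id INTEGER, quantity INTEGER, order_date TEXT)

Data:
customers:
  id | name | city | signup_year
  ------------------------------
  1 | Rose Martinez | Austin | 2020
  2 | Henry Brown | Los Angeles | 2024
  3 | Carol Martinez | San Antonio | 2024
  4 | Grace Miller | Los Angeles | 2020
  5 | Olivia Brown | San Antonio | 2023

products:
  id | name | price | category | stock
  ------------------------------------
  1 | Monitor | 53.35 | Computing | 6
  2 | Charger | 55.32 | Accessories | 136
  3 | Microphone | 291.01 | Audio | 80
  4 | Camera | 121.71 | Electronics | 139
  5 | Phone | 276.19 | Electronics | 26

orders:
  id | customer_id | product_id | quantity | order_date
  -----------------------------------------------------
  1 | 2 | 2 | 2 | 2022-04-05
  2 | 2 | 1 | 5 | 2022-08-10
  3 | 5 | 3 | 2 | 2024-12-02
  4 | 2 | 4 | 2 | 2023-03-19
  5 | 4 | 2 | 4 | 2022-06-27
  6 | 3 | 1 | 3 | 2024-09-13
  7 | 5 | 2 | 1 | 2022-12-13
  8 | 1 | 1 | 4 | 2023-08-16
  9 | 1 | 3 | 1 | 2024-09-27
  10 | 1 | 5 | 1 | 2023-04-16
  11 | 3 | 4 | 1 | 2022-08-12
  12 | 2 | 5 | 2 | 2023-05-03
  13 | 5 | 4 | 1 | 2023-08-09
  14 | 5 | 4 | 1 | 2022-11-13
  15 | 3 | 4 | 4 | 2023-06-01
SELECT p.name, COUNT(DISTINCT c.product_id) AS distinct_product_count FROM orders c JOIN customers p ON c.customer_id = p.id GROUP BY p.id, p.name ORDER BY distinct_product_count DESC

Execution result:
name | distinct_product_count
Henry Brown | 4
Rose Martinez | 3
Olivia Brown | 3
Carol Martinez | 2
Grace Miller | 1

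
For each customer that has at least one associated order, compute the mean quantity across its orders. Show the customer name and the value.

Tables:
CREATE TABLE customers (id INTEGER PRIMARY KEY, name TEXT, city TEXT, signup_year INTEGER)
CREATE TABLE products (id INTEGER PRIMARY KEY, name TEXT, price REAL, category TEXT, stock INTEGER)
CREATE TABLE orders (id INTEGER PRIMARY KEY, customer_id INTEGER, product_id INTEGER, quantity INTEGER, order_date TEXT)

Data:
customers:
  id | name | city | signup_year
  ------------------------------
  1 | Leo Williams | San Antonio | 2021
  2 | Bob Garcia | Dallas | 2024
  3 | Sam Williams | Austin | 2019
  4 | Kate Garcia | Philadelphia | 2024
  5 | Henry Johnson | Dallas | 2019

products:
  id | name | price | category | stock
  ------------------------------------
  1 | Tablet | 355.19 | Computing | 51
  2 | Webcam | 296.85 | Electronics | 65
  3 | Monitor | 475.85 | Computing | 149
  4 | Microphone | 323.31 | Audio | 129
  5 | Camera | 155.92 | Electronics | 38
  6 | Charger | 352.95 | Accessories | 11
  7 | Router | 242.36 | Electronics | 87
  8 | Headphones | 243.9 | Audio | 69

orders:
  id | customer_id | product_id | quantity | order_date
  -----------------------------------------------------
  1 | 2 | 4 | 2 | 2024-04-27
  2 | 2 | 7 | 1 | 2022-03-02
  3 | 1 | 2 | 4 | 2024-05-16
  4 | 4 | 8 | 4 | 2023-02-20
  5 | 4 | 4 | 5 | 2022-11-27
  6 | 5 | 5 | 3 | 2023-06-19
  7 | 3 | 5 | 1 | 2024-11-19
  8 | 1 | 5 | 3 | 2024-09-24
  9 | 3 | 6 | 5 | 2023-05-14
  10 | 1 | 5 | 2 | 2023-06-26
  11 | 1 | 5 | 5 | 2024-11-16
SELECT p.name, AVG(c.quantity) AS avg_quantity FROM orders c JOIN customers p ON c.customer_id = p.id GROUP BY p.id, p.name

Execution result:
name | avg_quantity
Leo Williams | 3.50
Bob Garcia | 1.50
Sam Williams | 3.00
Kate Garcia | 4.50
Henry Johnson | 3.00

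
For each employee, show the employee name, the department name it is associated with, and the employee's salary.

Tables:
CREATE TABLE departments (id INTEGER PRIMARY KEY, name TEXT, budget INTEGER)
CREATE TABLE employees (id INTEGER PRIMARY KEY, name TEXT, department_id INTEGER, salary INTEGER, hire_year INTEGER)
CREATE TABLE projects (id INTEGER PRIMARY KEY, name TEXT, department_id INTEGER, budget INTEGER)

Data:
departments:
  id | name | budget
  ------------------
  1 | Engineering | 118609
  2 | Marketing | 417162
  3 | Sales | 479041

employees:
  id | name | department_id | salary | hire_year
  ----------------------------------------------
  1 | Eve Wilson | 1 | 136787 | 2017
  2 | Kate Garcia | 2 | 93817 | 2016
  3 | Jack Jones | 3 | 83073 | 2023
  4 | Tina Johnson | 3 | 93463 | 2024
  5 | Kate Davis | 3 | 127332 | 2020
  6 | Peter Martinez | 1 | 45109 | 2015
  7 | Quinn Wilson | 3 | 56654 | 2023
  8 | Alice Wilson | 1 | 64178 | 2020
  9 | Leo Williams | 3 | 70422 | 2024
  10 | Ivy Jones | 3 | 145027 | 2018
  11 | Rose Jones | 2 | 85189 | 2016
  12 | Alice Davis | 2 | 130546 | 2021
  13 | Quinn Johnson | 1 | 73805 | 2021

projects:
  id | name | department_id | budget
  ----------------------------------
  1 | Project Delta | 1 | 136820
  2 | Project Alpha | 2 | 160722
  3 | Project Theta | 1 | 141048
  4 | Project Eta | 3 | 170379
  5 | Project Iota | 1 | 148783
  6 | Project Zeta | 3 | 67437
SELECT c.name, p.name AS department, c.salary FROM employees c JOIN departments p ON c.department_id = p.id

Execution result:
name | department | salary
Eve Wilson | Engineering | 136787
Kate Garcia | Marketing | 93817
Jack Jones | Sales | 83073
Tina Johnson | Sales | 93463
Kate Davis | Sales | 127332
Peter Martinez | Engineering | 45109
Quinn Wilson | Sales | 56654
Alice Wilson | Engineering | 64178
Leo Williams | Sales | 70422
Ivy Jones | Sales | 145027
Rose Jones | Marketing | 85189
Alice Davis | Marketing | 130546
Quinn Johnson | Engineering | 73805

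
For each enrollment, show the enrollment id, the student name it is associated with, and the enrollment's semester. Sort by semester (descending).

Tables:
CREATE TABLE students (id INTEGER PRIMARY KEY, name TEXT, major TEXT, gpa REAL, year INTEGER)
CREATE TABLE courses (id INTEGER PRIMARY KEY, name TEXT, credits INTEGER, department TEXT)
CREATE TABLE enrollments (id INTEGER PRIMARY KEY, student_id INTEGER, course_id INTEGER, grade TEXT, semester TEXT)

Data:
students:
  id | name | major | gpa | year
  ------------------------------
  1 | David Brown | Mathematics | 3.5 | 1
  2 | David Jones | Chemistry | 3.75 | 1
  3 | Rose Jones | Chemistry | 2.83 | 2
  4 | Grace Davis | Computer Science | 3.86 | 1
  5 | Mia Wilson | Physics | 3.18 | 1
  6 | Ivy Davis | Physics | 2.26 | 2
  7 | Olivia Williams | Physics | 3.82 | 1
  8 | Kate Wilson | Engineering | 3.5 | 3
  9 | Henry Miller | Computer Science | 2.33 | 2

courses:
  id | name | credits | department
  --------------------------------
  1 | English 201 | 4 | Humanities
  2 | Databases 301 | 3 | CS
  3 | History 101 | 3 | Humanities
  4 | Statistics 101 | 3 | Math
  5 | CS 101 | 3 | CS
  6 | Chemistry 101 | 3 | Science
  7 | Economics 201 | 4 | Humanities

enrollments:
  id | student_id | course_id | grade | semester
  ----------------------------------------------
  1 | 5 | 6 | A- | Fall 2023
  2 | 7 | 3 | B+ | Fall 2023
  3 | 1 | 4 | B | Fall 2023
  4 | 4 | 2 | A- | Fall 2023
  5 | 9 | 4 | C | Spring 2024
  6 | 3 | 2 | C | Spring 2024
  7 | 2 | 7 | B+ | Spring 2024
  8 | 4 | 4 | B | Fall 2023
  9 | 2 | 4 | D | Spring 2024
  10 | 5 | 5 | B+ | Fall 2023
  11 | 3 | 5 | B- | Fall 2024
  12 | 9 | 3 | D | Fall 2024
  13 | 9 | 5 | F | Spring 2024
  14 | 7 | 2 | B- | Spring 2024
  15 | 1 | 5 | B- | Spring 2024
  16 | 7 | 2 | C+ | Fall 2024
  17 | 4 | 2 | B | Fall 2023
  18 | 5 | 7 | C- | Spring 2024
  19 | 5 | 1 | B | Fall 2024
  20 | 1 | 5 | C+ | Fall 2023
SELECT c.id, p.name AS student, c.semester FROM enrollments c JOIN students p ON c.student_id = p.id ORDER BY c.semester DESC

Execution result:
id | student | semester
5 | Henry Miller | Spring 2024
6 | Rose Jones | Spring 2024
7 | David Jones | Spring 2024
9 | David Jones | Spring 2024
13 | Henry Miller | Spring 2024
14 | Olivia Williams | Spring 2024
15 | David Brown | Spring 2024
18 | Mia Wilson | Spring 2024
11 | Rose Jones | Fall 2024
12 | Henry Miller | Fall 2024
16 | Olivia Williams | Fall 2024
19 | Mia Wilson | Fall 2024
1 | Mia Wilson | Fall 2023
2 | Olivia Williams | Fall 2023
3 | David Brown | Fall 2023
4 | Grace Davis | Fall 2023
8 | Grace Davis | Fall 2023
10 | Mia Wilson | Fall 2023
17 | Grace Davis | Fall 2023
20 | David Brown | Fall 2023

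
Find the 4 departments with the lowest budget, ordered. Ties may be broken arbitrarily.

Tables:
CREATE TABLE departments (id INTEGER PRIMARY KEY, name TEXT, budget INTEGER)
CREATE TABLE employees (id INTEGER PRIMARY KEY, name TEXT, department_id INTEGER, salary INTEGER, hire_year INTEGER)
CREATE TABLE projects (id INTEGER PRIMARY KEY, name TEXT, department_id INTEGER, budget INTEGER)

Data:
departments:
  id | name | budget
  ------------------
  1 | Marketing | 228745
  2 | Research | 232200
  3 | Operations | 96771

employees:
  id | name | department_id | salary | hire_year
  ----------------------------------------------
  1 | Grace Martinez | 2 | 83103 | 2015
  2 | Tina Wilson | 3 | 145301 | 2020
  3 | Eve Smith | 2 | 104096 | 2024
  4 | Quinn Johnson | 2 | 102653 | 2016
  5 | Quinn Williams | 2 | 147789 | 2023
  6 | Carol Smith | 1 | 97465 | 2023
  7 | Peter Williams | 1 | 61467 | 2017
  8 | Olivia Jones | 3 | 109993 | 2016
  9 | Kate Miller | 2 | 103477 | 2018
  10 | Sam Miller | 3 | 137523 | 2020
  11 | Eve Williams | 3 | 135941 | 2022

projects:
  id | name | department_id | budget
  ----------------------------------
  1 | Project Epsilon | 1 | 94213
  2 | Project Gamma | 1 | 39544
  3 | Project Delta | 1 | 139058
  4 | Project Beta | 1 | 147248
SELECT name, budget FROM departments ORDER BY budget ASC LIMIT 4

Execution result:
name | budget
Operations | 96771
Marketing | 228745
Research | 232200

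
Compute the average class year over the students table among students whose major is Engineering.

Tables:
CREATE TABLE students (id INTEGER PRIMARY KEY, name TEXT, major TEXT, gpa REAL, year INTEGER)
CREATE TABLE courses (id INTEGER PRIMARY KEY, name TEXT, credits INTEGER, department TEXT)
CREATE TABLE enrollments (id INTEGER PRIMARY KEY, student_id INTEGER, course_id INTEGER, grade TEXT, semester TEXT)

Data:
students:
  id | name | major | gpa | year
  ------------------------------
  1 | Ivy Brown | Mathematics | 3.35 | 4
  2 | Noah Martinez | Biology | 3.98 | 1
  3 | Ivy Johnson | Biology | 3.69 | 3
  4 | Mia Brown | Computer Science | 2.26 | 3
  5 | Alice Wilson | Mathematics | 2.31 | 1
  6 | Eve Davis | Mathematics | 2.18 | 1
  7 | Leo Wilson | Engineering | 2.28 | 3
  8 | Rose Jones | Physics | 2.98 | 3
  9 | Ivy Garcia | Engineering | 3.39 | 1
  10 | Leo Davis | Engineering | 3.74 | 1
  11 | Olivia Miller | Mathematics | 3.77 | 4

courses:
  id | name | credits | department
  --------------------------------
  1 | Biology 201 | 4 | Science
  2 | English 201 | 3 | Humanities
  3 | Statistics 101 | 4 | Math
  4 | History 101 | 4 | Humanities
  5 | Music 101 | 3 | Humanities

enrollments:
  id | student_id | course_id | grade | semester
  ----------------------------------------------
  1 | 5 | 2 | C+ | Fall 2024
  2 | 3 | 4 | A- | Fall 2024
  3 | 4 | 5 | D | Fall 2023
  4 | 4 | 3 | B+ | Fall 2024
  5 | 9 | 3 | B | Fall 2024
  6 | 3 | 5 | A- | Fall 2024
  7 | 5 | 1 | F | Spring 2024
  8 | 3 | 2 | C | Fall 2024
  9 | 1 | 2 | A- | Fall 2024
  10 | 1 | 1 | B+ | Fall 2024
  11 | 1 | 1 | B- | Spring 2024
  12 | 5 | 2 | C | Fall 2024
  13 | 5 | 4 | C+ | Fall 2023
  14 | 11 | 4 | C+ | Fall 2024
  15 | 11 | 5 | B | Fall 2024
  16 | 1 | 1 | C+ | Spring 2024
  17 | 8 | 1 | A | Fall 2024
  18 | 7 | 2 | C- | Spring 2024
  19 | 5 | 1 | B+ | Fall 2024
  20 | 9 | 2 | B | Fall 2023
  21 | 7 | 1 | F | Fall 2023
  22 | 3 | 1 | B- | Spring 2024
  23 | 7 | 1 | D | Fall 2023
SELECT AVG(year) FROM students WHERE major = 'Engineering'

Execution result:
1.67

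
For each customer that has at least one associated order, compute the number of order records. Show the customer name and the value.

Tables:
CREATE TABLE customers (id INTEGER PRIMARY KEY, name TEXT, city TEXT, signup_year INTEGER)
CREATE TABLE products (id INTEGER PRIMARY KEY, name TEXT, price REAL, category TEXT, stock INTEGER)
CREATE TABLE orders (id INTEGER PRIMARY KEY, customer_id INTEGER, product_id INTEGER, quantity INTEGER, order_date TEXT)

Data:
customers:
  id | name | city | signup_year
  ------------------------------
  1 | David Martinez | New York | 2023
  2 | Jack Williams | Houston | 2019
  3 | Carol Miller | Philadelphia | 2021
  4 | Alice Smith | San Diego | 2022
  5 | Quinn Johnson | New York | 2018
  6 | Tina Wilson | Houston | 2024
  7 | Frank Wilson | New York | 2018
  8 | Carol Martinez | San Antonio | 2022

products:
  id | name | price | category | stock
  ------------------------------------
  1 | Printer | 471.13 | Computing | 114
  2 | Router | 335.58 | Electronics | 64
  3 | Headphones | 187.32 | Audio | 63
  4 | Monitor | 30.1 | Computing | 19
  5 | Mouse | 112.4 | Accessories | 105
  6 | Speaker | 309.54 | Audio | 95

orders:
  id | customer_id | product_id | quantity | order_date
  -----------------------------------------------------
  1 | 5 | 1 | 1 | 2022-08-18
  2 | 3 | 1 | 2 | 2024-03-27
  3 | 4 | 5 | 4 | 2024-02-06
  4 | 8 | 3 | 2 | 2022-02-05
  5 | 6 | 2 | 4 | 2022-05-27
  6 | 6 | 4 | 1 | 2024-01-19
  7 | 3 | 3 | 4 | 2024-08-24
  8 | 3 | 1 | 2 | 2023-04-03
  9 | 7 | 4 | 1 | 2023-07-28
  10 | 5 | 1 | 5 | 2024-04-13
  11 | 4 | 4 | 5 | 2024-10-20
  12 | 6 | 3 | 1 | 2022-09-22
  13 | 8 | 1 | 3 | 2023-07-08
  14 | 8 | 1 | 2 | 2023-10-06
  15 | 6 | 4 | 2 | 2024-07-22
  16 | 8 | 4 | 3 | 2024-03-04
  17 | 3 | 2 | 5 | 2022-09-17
SELECT p.name, COUNT(*) AS n FROM orders c JOIN customers p ON c.customer_id = p.id GROUP BY p.id, p.name

Execution result:
name | n
Carol Miller | 4
Alice Smith | 2
Quinn Johnson | 2
Tina Wilson | 4
Frank Wilson | 1
Carol Martinez | 4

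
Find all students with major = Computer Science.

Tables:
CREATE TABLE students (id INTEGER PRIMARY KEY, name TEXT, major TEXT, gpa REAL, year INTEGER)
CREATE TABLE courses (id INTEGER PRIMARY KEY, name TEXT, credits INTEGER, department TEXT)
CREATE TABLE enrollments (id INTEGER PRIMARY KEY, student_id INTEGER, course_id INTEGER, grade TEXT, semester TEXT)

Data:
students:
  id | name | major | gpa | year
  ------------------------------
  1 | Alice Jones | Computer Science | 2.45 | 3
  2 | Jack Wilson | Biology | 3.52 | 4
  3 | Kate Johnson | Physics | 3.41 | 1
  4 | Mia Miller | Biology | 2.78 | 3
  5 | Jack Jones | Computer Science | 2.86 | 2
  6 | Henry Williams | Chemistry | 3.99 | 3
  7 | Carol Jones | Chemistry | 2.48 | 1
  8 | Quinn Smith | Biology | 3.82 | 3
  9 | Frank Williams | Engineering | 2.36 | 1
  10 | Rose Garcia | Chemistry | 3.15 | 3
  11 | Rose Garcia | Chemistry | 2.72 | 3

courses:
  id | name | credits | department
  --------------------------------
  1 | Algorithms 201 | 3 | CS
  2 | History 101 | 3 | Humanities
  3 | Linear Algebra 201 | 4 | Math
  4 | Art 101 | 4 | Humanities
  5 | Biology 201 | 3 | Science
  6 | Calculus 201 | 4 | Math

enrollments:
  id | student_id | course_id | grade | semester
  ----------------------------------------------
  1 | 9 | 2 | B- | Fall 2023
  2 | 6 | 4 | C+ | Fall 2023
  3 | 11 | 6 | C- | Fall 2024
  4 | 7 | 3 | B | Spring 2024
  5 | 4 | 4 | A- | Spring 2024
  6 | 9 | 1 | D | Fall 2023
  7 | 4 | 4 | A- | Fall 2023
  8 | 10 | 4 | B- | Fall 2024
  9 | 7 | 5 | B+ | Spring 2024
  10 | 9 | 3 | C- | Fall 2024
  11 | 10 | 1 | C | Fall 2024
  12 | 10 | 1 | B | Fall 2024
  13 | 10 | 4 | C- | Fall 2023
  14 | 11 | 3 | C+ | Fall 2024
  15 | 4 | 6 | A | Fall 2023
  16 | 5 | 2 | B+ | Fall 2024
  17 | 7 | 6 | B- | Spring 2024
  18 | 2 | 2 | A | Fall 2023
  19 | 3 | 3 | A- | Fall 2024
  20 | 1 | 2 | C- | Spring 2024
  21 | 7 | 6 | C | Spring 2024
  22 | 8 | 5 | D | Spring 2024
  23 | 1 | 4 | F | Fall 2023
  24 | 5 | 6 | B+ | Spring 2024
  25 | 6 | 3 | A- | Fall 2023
SELECT name, major FROM students WHERE major = 'Computer Science'

Execution result:
name | major
Alice Jones | Computer Science
Jack Jones | Computer Science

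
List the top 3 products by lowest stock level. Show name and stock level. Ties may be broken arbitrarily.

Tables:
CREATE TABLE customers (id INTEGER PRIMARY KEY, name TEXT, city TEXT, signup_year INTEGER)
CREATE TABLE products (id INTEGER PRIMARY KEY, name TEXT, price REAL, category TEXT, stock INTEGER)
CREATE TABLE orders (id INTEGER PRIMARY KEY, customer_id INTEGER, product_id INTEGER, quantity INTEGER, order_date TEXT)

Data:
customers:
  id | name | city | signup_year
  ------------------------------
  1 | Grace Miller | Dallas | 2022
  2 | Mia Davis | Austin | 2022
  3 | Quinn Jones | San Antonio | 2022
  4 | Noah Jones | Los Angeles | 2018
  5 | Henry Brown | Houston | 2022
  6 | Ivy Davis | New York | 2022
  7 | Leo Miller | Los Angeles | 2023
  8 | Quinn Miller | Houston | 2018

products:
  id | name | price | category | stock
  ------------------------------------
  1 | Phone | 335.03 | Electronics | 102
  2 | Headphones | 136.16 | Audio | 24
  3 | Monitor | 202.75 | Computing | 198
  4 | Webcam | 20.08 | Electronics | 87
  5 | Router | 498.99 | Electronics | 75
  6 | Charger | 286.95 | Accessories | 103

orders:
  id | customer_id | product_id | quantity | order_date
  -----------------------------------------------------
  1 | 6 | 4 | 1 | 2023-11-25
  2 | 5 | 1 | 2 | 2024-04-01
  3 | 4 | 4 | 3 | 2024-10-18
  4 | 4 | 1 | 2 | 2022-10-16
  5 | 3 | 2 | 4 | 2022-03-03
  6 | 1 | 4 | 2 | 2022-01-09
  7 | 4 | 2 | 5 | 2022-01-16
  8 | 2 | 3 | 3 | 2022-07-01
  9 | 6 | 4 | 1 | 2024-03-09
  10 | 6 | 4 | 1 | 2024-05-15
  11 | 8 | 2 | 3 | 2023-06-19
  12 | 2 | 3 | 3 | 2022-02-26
SELECT name, stock FROM products ORDER BY stock ASC LIMIT 3

Execution result:
name | stock
Headphones | 24
Router | 75
Webcam | 87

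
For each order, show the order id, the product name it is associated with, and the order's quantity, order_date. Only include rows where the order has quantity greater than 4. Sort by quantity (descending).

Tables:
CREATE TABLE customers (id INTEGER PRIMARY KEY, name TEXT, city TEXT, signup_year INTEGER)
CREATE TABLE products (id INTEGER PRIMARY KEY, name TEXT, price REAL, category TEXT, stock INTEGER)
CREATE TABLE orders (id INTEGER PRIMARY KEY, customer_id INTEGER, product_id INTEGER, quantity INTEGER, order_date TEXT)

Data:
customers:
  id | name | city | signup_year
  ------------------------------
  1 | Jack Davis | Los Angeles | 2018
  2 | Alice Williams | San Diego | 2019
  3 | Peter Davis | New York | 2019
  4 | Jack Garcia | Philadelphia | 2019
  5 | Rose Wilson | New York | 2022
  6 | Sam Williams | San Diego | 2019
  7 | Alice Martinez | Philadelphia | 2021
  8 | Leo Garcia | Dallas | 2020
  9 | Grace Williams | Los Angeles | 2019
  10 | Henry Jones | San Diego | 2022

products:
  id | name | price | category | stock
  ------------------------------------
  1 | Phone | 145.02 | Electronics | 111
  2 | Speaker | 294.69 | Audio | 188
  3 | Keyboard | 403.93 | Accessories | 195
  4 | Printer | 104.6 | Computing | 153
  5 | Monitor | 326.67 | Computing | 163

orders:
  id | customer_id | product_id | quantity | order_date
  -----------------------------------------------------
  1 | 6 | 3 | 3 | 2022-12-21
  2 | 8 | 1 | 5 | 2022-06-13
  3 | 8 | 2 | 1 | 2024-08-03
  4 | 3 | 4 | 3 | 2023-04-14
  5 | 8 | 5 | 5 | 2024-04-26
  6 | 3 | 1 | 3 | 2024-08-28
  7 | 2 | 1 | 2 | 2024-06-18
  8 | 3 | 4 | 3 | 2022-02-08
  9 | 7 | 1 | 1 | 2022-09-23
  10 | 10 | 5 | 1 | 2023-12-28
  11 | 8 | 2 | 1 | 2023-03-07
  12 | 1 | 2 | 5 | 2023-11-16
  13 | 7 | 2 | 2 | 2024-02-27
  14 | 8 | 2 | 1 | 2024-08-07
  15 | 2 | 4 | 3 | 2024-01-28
SELECT c.id, p.name AS product, c.quantity, c.order_date FROM orders c JOIN products p ON c.product_id = p.id WHERE c.quantity > 4 ORDER BY c.quantity DESC

Execution result:
id | product | quantity | order_date
2 | Phone | 5 | 2022-06-13
5 | Monitor | 5 | 2024-04-26
12 | Speaker | 5 | 2023-11-16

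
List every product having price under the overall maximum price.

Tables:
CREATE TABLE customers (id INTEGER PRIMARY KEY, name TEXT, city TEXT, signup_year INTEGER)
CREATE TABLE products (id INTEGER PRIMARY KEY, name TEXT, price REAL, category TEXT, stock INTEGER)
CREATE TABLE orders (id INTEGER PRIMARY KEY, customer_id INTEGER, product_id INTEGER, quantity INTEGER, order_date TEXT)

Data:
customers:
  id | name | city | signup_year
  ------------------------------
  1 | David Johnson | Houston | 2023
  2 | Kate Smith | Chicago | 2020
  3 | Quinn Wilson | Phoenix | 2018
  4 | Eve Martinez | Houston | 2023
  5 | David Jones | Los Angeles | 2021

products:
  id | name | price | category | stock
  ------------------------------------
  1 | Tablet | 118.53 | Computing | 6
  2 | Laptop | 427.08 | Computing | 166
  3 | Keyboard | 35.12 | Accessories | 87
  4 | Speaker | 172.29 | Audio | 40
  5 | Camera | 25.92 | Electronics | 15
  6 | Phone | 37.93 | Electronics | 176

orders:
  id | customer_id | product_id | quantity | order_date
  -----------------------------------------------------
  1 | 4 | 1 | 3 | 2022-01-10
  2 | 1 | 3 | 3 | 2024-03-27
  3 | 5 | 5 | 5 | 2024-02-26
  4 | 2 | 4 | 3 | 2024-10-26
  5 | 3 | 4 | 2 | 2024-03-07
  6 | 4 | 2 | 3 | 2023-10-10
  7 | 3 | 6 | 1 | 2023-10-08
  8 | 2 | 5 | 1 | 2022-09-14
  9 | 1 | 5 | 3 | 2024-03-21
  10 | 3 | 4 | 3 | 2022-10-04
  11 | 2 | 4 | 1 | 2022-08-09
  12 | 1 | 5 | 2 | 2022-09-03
SELECT name, price FROM products WHERE price < (SELECT MAX(price) FROM products)

Execution result:
name | price
Tablet | 118.53
Keyboard | 35.12
Speaker | 172.29
Camera | 25.92
Phone | 37.93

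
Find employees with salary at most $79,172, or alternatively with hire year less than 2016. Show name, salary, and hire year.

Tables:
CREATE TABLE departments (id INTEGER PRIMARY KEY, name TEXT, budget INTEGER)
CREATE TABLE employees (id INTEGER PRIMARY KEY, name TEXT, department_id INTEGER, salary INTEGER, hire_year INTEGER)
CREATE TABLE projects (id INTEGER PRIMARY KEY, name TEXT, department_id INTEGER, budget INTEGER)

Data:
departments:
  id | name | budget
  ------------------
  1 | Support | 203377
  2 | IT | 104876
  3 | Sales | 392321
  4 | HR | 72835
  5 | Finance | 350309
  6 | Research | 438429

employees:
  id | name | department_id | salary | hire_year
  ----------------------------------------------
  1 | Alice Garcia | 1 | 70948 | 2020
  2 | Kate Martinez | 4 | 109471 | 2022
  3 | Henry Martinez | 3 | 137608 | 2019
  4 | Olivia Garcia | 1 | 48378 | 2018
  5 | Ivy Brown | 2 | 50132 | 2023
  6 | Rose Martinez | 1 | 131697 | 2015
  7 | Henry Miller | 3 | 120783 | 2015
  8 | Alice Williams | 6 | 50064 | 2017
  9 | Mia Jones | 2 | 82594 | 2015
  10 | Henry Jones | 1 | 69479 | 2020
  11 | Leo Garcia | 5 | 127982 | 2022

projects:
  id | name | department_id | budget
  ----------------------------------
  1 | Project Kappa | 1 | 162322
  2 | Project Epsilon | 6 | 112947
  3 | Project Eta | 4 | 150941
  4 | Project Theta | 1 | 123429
SELECT name, salary, hire_year FROM employees WHERE salary <= 79172 OR hire_year < 2016

Execution result:
name | salary | hire_year
Alice Garcia | 70948 | 2020
Olivia Garcia | 48378 | 2018
Ivy Brown | 50132 | 2023
Rose Martinez | 131697 | 2015
Henry Miller | 120783 | 2015
Alice Williams | 50064 | 2017
Mia Jones | 82594 | 2015
Henry Jones | 69479 | 2020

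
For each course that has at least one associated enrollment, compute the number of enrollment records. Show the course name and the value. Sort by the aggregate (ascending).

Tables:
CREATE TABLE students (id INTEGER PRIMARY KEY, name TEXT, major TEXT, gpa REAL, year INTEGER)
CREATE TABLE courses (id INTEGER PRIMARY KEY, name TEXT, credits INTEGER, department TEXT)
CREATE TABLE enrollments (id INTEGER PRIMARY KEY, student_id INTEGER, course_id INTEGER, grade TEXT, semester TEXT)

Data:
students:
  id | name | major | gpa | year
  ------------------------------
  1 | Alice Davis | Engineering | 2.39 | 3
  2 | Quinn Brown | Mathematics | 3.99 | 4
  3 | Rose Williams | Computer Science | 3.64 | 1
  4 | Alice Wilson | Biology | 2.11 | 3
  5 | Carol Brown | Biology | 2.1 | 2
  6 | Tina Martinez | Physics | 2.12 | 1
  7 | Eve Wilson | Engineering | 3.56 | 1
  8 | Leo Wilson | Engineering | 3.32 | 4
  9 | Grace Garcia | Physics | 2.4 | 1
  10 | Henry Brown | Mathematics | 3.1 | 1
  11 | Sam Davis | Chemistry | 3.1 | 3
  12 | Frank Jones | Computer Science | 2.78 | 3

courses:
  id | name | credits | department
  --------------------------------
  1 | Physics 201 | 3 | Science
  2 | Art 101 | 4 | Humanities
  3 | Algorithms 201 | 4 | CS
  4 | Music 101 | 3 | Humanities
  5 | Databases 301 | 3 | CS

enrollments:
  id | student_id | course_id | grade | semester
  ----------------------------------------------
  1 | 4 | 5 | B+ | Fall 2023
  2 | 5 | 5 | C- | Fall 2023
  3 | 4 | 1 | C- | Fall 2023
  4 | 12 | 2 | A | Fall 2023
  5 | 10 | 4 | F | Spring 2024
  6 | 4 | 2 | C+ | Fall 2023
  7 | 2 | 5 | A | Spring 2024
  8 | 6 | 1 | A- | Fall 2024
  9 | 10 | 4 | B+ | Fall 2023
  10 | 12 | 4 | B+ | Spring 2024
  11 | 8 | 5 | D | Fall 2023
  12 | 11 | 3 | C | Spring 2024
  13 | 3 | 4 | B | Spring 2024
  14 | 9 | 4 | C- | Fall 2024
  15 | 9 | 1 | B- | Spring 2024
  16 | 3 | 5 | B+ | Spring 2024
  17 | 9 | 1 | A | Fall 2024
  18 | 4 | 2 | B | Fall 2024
SELECT p.name, COUNT(*) AS n FROM enrollments c JOIN courses p ON c.course_id = p.id GROUP BY p.id, p.name ORDER BY n ASC

Execution result:
name | n
Algorithms 201 | 1
Art 101 | 3
Physics 201 | 4
Music 101 | 5
Databases 301 | 5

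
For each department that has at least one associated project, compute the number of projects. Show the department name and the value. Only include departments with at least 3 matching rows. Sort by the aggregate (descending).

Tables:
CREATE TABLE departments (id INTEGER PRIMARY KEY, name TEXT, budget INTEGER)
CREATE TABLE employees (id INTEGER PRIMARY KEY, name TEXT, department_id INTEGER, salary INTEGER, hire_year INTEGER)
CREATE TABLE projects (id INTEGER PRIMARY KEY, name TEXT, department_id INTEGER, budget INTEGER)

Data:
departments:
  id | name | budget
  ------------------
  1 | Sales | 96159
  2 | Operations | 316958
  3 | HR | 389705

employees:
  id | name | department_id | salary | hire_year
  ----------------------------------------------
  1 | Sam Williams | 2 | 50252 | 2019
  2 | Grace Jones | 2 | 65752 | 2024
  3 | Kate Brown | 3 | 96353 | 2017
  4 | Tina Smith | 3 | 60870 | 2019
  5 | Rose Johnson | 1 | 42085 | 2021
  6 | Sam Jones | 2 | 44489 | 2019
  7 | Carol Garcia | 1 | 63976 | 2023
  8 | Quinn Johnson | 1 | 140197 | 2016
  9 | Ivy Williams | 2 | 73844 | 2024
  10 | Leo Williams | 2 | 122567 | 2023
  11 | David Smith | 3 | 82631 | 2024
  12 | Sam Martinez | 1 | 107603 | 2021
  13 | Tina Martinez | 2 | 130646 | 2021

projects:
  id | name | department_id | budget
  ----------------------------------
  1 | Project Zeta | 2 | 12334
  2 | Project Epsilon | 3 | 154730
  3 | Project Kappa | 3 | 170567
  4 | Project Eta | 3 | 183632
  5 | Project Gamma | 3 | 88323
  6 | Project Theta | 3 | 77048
SELECT p.name, COUNT(*) AS n FROM projects c JOIN departments p ON c.department_id = p.id GROUP BY p.id, p.name HAVING COUNT(*) >= 3 ORDER BY n DESC

Execution result:
name | n
HR | 5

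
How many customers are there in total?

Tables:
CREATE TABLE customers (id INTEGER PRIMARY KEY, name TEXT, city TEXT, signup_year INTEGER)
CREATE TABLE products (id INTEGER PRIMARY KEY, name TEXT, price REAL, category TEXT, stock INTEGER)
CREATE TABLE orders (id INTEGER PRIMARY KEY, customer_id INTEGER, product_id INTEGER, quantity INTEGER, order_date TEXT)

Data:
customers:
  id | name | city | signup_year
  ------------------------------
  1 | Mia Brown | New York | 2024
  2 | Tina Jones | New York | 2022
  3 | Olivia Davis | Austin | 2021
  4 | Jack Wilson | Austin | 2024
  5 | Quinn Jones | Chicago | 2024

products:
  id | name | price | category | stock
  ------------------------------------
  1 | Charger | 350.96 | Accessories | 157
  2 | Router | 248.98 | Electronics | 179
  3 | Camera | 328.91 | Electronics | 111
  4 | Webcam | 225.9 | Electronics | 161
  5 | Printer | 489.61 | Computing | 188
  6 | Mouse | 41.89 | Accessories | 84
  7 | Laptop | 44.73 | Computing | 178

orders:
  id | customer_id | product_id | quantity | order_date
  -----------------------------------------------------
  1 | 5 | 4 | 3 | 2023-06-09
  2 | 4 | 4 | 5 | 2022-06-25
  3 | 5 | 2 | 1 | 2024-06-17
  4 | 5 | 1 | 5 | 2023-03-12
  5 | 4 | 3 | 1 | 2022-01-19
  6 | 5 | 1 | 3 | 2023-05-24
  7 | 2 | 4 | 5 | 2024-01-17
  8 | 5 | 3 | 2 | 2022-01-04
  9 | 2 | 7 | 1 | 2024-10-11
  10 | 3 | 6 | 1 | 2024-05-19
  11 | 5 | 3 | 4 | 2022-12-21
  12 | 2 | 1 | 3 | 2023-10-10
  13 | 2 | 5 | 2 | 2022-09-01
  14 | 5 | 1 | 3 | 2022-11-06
SELECT COUNT(*) FROM customers

Execution result:
5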